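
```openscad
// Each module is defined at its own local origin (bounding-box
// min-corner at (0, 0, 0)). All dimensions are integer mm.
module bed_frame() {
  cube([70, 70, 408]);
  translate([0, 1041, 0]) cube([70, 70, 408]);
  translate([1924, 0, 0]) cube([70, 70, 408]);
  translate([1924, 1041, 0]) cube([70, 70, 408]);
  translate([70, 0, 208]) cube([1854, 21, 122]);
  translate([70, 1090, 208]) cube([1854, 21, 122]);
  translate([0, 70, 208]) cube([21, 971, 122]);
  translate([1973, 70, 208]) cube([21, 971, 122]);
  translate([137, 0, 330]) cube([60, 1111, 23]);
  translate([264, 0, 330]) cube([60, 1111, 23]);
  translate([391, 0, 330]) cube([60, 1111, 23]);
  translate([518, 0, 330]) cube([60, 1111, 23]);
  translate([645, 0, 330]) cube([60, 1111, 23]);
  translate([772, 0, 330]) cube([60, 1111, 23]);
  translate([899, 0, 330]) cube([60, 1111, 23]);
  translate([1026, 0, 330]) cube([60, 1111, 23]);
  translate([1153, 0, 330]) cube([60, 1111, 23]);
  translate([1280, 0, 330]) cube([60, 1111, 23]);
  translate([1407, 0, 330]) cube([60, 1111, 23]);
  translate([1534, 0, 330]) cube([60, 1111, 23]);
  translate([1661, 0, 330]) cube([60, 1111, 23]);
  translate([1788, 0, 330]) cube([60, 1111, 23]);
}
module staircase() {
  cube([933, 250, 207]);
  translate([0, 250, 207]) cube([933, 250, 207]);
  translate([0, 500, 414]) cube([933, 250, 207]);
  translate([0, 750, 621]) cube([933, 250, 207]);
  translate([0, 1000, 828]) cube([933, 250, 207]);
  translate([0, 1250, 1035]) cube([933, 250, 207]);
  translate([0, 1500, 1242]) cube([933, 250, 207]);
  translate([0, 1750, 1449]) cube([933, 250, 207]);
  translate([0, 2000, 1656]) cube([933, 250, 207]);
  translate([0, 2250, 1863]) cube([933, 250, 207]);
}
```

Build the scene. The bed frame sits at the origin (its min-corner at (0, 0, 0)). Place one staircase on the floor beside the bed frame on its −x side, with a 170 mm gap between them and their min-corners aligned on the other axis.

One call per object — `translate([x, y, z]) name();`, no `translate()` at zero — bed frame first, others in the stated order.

bed_frame();
translate([-1103, 0, 0]) staircase();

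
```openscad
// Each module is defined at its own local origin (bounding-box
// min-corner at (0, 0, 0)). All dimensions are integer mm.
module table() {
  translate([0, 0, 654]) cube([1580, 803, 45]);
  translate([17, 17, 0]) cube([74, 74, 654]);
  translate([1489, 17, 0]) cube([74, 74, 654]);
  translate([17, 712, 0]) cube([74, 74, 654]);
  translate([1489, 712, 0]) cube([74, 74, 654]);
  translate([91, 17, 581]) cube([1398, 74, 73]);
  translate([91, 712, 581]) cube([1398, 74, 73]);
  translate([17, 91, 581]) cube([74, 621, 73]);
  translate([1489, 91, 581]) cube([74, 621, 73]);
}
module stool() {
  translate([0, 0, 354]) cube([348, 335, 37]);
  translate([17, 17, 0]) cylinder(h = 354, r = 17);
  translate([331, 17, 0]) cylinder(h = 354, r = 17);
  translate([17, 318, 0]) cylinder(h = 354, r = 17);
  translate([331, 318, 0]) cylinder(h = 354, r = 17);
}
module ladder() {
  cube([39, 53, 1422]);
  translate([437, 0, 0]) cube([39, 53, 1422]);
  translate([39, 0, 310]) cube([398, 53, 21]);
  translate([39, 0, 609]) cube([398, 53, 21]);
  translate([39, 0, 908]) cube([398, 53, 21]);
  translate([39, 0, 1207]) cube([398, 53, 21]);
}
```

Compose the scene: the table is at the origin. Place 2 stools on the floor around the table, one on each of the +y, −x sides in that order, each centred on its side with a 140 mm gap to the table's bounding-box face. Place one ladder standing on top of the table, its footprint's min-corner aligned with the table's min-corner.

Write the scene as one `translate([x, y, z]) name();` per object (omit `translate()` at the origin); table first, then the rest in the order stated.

table();
translate([616, 943, 0]) stool();
translate([-488, 234, 0]) stool();
translate([0, 0, 699]) ladder();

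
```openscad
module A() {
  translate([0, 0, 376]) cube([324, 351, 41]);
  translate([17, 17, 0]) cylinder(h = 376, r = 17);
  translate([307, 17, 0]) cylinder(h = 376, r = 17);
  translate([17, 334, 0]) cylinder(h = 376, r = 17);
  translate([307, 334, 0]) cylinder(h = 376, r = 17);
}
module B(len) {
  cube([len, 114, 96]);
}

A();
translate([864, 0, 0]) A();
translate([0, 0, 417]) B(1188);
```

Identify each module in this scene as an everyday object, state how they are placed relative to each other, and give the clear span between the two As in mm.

Second stool starts at x = 864; first ends at x = 324; clear span = 864 − 324 = 540 mm.

A is a stool. B is a beam. A beam spans the tops of two stools. The clear span between the two stools is 540 mm.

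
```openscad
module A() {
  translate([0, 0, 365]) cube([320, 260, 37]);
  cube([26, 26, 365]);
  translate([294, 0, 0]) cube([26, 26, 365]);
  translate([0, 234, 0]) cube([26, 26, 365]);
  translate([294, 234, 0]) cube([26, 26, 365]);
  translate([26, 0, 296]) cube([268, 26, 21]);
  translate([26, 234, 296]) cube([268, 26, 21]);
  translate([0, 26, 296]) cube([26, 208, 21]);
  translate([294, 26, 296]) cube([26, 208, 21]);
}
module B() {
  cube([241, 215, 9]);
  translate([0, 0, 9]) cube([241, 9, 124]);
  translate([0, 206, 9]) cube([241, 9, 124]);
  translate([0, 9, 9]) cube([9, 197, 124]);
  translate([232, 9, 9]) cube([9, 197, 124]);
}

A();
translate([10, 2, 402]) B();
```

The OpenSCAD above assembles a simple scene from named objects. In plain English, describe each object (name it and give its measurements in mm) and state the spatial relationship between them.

A is a four-legged stool. The seat is a 320×260×37 mm slab whose top surface is at z = 402 mm; four square legs, each 26×26 mm in cross-section, run from the floor (z = 0) to the underside of the seat, each flush with a corner of the seat. Four stretchers, 26 mm wide and 21 mm tall, connect adjacent legs with their undersides at z = 296 mm, each running between the inner faces of the legs it joins and aligned with the legs' outer faces on the other axis.

B is an open-topped rectangular box: outside dimensions 241×215×133 mm, with a uniform wall and base thickness of 9 mm. The base is a full 241×215 slab on the floor; four walls sit on top of the base. The front and back walls (the −y and +y sides) span the full width; the two side walls fit between them.

The open box is on top of the stool.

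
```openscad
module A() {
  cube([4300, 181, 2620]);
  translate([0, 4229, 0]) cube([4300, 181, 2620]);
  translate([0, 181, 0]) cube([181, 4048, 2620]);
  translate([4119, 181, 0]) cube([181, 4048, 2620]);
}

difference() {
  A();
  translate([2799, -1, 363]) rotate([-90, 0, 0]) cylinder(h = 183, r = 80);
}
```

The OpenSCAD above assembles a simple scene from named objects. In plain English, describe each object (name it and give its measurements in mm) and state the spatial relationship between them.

A is the wall frame of a small rectangular building: four walls, each 2620 mm tall and 181 mm thick, enclosing a footprint 4300 mm (x) by 4410 mm (y) outside-to-outside, with no floor or roof. The front and back walls (the −y and +y sides) span the full width; the two side walls fit between them.

The house frame has a circular hole of radius 80 mm through its front wall, centred at (x = 2799, z = 363).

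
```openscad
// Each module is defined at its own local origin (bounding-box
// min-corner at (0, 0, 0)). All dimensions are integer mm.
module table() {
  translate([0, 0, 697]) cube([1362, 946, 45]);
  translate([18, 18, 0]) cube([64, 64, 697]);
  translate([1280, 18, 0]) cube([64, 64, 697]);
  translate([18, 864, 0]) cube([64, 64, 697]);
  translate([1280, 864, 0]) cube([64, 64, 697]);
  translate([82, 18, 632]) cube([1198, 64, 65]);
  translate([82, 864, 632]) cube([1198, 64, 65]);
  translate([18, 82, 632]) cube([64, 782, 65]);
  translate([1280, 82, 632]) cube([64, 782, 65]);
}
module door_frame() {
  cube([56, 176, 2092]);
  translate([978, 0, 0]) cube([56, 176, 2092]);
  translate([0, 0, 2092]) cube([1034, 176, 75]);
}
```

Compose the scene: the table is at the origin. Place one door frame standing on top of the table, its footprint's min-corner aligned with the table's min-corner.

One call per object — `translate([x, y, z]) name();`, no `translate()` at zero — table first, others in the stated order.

table();
translate([0, 0, 742]) door_frame();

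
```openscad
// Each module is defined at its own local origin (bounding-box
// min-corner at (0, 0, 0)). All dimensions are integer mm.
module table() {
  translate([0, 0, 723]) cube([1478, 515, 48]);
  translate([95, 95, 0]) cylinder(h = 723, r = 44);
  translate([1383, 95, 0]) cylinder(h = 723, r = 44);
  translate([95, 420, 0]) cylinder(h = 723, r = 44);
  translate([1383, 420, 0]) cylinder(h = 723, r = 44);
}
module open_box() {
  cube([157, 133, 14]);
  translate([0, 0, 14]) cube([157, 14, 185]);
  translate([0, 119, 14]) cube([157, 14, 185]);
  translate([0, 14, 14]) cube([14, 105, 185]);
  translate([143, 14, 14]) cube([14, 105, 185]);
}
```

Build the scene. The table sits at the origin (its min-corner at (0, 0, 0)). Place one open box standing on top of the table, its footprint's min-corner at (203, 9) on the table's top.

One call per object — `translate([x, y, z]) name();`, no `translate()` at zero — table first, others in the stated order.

table();
translate([203, 9, 771]) open_box();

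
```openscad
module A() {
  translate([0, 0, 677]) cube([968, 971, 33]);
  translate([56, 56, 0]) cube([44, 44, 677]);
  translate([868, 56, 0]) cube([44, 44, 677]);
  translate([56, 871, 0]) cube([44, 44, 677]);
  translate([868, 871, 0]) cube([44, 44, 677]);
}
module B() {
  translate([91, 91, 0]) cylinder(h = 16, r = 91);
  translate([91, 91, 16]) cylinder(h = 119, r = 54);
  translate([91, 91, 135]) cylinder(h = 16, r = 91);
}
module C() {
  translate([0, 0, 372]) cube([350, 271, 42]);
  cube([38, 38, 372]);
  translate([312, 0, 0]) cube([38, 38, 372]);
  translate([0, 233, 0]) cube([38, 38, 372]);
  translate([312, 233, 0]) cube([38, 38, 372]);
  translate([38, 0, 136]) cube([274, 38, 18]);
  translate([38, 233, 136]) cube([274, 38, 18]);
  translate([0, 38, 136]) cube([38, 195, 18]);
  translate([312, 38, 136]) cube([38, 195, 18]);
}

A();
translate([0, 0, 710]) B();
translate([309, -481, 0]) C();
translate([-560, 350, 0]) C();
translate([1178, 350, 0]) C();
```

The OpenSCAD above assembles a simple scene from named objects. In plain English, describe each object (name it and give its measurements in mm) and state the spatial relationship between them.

A is a table: top 968 mm (x) × 971 mm (y), 33 mm thick, upper face at z = 710 mm, on four 44×44 mm square legs, each inset 56 mm from the nearest pair of top edges, running from z = 0 to the bottom of the top.

B is a spool: two coaxial disc flanges of radius 91 mm and thickness 16 mm, joined by a core cylinder of radius 54 mm and height 119 mm. The lower flange rests on z = 0 and the three cylinders share a vertical axis.

C is a simple wooden stool: a rectangular seat 350 mm (x) by 271 mm (y), 42 mm thick, top face at z = 414 mm, on four square legs, each 38×38 mm in cross-section. The legs rest on z = 0, each flush with a corner of the seat. Four stretchers, 38 mm wide and 18 mm tall, connect adjacent legs with their undersides at z = 136 mm, each running between the inner faces of the legs it joins and aligned with the legs' outer faces on the other axis.

The spool is on top of the table. Three stools sit around the table at the −y, −x, +x sides.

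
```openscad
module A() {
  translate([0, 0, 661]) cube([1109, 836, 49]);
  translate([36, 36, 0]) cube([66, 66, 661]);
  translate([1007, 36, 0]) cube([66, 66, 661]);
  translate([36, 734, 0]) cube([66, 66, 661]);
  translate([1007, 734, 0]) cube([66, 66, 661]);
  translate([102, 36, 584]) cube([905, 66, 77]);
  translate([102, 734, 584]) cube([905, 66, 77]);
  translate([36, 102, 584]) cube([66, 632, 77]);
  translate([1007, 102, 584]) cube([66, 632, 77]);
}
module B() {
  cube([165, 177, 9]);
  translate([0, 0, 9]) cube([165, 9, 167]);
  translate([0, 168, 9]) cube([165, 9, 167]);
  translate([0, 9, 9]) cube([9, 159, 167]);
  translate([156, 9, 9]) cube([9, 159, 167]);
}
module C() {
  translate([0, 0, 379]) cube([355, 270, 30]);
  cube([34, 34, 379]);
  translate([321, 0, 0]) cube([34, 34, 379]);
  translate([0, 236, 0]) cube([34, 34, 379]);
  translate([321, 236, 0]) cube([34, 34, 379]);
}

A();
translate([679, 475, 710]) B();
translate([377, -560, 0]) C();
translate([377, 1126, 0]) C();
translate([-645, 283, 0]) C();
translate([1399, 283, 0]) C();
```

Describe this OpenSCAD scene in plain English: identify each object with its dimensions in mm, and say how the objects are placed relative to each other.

A is a table: top 1109 mm (x) × 836 mm (y), 49 mm thick, upper face at z = 710 mm, on four 66×66 mm square legs, each inset 36 mm from the nearest pair of top edges, running from z = 0 to the bottom of the top. Four apron rails, 66 mm thick and 77 mm tall, run between adjacent legs with their top edges flush with the underside of the top and their outer faces flush with the legs' outer faces.

B is an open storage box with external size 165×177×176 mm and wall thickness 9 mm (the base is also 9 mm thick). The base covers the whole footprint; the four walls stand on the base, with the y-facing walls full-width and the x-facing walls fitting between their inner faces.

C is a four-legged stool. The seat is a 355×270×30 mm slab whose top surface is at z = 409 mm; four square legs, each 34×34 mm in cross-section, run from the floor (z = 0) to the underside of the seat, each flush with a corner of the seat.

The open box is on top of the table. Four stools sit around the table at the −y, +y, −x, +x sides.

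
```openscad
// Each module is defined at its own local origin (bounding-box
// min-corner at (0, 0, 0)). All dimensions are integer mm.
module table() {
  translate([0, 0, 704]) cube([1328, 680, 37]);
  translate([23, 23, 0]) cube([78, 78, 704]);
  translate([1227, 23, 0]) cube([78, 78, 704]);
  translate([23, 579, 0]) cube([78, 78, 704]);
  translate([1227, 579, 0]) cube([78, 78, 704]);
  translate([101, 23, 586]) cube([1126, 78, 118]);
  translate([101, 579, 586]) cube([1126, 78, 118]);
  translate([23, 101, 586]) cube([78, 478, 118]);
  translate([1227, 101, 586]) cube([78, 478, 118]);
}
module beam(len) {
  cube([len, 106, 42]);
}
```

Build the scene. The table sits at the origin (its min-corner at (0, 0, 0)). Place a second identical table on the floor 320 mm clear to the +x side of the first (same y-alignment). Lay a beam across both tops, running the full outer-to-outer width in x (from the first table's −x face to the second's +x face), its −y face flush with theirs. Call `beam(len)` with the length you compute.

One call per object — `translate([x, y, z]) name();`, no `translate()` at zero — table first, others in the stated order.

table();
translate([1648, 0, 0]) table();
translate([0, 0, 741]) beam(2976);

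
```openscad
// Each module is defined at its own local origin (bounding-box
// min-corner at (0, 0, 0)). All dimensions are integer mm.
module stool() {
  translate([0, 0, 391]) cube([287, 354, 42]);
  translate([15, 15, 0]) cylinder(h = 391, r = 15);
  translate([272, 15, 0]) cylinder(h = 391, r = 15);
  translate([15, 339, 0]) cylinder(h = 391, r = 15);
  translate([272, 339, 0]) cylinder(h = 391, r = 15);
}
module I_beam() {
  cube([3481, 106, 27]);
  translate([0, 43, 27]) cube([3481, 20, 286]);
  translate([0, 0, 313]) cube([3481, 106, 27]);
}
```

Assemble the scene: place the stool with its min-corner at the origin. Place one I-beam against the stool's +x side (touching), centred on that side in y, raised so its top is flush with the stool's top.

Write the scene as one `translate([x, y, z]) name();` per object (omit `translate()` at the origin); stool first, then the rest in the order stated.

stool();
translate([287, 124, 93]) I_beam();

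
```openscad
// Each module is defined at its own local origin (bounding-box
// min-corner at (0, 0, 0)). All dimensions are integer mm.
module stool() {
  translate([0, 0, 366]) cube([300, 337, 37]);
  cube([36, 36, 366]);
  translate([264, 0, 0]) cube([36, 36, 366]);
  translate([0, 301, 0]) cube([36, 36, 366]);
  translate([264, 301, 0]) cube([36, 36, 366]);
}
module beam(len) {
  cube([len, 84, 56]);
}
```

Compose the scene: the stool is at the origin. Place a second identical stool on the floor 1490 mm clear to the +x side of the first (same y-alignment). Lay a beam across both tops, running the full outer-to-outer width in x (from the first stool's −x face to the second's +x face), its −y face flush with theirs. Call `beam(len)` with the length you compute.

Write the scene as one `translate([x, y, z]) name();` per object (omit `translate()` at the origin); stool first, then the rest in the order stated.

stool();
translate([1790, 0, 0]) stool();
translate([0, 0, 403]) beam(2090);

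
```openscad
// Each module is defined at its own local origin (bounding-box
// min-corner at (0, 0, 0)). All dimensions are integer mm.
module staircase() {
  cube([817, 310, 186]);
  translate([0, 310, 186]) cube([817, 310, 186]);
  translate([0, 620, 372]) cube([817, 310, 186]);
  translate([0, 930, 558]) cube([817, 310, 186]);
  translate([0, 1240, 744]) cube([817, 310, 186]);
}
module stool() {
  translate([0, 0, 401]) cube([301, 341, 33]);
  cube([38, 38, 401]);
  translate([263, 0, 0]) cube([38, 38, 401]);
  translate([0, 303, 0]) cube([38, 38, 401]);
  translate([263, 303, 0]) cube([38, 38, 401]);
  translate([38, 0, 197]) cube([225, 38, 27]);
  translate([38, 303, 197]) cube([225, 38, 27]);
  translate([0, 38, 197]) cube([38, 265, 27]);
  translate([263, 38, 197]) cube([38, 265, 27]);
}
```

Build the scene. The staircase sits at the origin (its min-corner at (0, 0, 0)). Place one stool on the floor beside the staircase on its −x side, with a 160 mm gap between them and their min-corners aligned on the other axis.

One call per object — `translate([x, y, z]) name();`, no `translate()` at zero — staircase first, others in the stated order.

staircase();
translate([-461, 0, 0]) stool();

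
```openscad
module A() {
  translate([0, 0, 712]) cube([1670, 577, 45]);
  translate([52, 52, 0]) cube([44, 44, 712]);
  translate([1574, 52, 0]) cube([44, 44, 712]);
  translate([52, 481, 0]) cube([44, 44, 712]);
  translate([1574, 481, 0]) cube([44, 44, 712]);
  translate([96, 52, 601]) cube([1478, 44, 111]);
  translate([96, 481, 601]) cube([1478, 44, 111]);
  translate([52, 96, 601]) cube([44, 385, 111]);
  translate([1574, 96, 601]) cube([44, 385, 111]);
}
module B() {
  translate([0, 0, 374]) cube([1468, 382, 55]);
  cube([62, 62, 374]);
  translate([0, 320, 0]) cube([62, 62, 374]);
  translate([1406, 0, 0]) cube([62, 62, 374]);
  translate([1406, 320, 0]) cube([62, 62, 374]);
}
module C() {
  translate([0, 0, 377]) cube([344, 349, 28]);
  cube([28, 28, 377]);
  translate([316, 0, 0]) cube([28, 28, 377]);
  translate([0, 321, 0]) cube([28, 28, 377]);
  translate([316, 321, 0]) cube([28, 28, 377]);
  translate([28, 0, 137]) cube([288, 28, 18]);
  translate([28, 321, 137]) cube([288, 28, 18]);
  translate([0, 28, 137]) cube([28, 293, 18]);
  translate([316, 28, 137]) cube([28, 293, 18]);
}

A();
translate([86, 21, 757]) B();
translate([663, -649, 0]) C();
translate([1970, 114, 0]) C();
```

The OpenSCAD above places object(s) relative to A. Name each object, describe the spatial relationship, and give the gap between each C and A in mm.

Each stool's nearest face is 300 mm from the table's bounding box.

A is a table. B is a bench. C is a stool. The bench is on top of the table. Two stools sit around the table at the −y, +x sides. The gap between each stool and the table is 300 mm.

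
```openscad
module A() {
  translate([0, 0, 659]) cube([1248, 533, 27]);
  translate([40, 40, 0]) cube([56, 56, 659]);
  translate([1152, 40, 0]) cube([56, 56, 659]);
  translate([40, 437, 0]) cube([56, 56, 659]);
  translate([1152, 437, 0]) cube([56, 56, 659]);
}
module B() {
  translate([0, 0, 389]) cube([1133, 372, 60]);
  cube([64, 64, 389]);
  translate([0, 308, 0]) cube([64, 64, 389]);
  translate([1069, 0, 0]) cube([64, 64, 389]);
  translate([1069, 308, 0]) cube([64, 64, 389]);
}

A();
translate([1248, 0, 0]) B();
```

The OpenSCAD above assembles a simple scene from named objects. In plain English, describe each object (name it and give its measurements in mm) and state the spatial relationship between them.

A is a table: top 1248 mm (x) × 533 mm (y), 27 mm thick, upper face at z = 686 mm, on four 56×56 mm square legs, each inset 40 mm from the nearest pair of top edges, running from z = 0 to the bottom of the top.

B is a bench: a 1133×372 mm seat slab, 60 mm thick, top at z = 449 mm, on four 64×64 mm square legs flush with the seat corners and standing on z = 0.

The bench is against the table's +x side, with their −y faces flush.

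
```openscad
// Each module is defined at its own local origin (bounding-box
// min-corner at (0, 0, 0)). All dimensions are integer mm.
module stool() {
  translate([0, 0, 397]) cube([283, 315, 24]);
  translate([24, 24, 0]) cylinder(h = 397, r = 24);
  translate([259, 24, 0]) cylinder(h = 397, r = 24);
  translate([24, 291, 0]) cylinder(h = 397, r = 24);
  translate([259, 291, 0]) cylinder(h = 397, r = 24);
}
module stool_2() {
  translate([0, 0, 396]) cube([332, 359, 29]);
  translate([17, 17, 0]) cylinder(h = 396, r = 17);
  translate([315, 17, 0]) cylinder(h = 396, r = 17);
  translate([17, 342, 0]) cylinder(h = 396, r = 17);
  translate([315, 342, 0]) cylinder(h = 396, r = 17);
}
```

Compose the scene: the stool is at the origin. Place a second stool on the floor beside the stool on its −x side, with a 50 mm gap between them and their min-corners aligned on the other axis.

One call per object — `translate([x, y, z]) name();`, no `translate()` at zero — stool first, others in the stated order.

stool();
translate([-382, 0, 0]) stool_2();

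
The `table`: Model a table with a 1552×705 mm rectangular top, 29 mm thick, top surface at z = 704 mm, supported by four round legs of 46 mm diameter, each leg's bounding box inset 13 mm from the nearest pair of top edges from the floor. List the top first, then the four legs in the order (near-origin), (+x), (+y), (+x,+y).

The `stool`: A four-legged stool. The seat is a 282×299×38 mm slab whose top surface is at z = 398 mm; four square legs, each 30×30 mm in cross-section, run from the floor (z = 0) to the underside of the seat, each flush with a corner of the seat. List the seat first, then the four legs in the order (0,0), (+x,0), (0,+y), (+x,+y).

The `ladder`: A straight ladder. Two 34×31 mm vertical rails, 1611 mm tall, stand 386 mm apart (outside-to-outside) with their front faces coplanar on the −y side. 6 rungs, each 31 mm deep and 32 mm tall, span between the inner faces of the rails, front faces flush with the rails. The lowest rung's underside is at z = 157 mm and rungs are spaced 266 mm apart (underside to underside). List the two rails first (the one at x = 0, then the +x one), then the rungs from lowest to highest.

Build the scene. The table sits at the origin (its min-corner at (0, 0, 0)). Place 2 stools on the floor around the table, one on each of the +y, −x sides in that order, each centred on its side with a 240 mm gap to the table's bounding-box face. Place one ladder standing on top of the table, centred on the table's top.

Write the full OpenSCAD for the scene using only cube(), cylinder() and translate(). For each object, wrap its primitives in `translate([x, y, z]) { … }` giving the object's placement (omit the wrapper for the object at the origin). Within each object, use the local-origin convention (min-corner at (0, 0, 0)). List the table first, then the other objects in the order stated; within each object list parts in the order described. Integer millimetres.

translate([0, 0, 675]) cube([1552, 705, 29]);
translate([36, 36, 0]) cylinder(h = 675, r = 23);
translate([1516, 36, 0]) cylinder(h = 675, r = 23);
translate([36, 669, 0]) cylinder(h = 675, r = 23);
translate([1516, 669, 0]) cylinder(h = 675, r = 23);
translate([635, 945, 0]) {
  translate([0, 0, 360]) cube([282, 299, 38]);
  cube([30, 30, 360]);
  translate([252, 0, 0]) cube([30, 30, 360]);
  translate([0, 269, 0]) cube([30, 30, 360]);
  translate([252, 269, 0]) cube([30, 30, 360]);
}
translate([-522, 203, 0]) {
  translate([0, 0, 360]) cube([282, 299, 38]);
  cube([30, 30, 360]);
  translate([252, 0, 0]) cube([30, 30, 360]);
  translate([0, 269, 0]) cube([30, 30, 360]);
  translate([252, 269, 0]) cube([30, 30, 360]);
}
translate([583, 337, 704]) {
  cube([34, 31, 1611]);
  translate([352, 0, 0]) cube([34, 31, 1611]);
  translate([34, 0, 157]) cube([318, 31, 32]);
  translate([34, 0, 423]) cube([318, 31, 32]);
  translate([34, 0, 689]) cube([318, 31, 32]);
  translate([34, 0, 955]) cube([318, 31, 32]);
  translate([34, 0, 1221]) cube([318, 31, 32]);
  translate([34, 0, 1487]) cube([318, 31, 32]);
}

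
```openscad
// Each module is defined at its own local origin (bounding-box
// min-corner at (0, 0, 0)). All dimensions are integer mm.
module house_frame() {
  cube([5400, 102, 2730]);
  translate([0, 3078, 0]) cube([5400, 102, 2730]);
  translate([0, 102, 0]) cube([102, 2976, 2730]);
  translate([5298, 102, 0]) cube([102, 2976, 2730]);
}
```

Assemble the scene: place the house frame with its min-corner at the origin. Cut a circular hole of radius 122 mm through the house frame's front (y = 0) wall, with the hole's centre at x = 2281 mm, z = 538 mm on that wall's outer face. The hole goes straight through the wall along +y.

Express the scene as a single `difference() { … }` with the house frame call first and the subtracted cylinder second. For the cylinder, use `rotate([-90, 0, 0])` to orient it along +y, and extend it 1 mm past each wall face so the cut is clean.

difference() {
  house_frame();
  translate([2281, -1, 538]) rotate([-90, 0, 0]) cylinder(h = 104, r = 122);
}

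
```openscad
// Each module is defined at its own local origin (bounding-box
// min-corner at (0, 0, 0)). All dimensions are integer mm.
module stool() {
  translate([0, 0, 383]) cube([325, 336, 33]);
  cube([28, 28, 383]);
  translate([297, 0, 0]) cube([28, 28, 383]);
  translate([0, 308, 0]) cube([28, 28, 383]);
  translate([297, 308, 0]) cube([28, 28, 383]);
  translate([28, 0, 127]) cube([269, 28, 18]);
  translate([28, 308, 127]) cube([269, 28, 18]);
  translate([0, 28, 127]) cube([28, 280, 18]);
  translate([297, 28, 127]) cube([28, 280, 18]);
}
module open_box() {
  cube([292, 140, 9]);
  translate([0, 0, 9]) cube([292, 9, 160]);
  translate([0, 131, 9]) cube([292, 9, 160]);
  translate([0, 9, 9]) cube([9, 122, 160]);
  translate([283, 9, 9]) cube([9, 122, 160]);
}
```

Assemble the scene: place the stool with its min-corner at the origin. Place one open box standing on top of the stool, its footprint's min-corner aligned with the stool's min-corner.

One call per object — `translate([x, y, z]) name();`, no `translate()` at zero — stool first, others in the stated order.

stool();
translate([0, 0, 416]) open_box();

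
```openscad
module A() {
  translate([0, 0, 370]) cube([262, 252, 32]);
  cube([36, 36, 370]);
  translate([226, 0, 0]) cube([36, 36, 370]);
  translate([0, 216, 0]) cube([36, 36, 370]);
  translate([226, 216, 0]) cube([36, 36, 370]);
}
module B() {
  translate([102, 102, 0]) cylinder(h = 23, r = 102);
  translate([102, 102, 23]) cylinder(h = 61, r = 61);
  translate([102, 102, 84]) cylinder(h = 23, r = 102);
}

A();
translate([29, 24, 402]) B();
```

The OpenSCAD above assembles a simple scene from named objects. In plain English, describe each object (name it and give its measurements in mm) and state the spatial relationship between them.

A is a four-legged stool. The seat is a 262×252×32 mm slab whose top surface is at z = 402 mm; four square legs, each 36×36 mm in cross-section, run from the floor (z = 0) to the underside of the seat, each flush with a corner of the seat.

B is a spool: two coaxial disc flanges of radius 102 mm and thickness 23 mm, joined by a core cylinder of radius 61 mm and height 61 mm. The lower flange rests on z = 0 and the three cylinders share a vertical axis.

The spool is on top of the stool, centred.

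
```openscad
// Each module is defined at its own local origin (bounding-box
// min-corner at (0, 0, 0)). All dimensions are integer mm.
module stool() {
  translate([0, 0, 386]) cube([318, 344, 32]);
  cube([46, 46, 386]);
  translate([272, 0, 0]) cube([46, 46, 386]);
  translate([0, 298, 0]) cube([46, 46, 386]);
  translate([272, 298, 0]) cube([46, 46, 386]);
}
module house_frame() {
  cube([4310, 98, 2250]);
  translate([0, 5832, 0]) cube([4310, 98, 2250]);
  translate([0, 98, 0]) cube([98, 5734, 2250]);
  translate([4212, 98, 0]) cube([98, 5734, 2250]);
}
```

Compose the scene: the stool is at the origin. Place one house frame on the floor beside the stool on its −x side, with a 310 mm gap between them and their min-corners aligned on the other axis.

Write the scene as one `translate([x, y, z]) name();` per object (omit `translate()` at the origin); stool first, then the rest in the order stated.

stool();
translate([-4620, 0, 0]) house_frame();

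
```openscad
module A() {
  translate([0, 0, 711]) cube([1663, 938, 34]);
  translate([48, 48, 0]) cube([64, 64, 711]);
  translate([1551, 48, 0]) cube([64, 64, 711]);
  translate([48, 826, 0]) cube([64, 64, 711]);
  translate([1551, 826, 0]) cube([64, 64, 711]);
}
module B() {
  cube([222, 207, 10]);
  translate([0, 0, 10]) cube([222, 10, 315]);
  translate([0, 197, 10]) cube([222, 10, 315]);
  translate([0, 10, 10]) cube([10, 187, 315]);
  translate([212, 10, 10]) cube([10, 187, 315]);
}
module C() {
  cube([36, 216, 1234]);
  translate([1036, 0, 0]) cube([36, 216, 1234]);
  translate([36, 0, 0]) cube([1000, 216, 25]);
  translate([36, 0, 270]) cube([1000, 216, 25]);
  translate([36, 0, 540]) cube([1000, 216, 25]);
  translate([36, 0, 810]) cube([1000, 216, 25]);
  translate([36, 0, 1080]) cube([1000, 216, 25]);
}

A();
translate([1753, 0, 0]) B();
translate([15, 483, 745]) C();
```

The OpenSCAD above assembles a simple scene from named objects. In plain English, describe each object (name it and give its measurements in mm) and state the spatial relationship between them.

A is a table with a 1663×938 mm rectangular top, 34 mm thick, top surface at z = 745 mm, supported by four 64×64 mm square legs, each inset 48 mm from the nearest pair of top edges, running from the floor.

B is an open storage box with external size 222×207×325 mm and wall thickness 10 mm (the base is also 10 mm thick). The base covers the whole footprint; the four walls stand on the base, with the y-facing walls full-width and the x-facing walls fitting between their inner faces.

C is a bookshelf 1072 mm wide overall, 216 mm deep and 1234 mm tall. The two sides are 36 mm thick vertical panels. 5 horizontal shelves of 25 mm thickness span between the inner faces of the sides; the lowest shelf sits on the floor and shelves are stacked with a clear vertical gap of 245 mm between each pair.

The open box is on the floor beside the table on its +x side. The bookshelf is on top of the table.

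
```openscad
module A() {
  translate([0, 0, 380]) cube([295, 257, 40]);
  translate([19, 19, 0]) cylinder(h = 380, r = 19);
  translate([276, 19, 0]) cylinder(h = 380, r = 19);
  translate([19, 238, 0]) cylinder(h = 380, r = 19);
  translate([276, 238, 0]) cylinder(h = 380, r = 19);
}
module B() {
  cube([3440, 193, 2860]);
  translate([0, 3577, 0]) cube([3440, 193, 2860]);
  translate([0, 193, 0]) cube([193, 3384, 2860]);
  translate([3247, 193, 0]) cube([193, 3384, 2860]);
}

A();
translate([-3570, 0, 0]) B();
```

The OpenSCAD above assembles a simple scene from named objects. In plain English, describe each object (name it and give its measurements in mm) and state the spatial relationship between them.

A is a four-legged stool. The seat is a 295×257×40 mm slab whose top surface is at z = 420 mm; four round legs, each 38 mm in diameter, run from the floor (z = 0) to the underside of the seat, each leg's axis is inset half a diameter from the nearest pair of seat edges (so the leg's bounding box is flush with the corner).

B is a box-shaped house frame (walls only): outside footprint 3440×3770 mm, wall height 2860 mm, wall thickness 193 mm. The two y-facing walls run the full x-width; the two x-facing walls fit between the inner faces of the y-facing walls.

The house frame is on the floor beside the stool on its −x side.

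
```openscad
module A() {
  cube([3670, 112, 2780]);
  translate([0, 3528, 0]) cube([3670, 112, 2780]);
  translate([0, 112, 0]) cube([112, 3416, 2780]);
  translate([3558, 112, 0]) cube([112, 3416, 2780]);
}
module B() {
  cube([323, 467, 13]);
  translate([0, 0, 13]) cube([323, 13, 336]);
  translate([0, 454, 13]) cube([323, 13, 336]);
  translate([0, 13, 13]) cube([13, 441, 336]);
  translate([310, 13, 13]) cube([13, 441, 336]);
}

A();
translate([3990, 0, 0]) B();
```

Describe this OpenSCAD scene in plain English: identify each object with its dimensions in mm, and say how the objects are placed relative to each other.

A is the wall frame of a small rectangular building: four walls, each 2780 mm tall and 112 mm thick, enclosing a footprint 3670 mm (x) by 3640 mm (y) outside-to-outside, with no floor or roof. The front and back walls (the −y and +y sides) span the full width; the two side walls fit between them.

B is an open-topped rectangular box: outside dimensions 323×467×349 mm, with a uniform wall and base thickness of 13 mm. The base is a full 323×467 slab on the floor; four walls sit on top of the base. The front and back walls (the −y and +y sides) span the full width; the two side walls fit between them.

The open box is on the floor beside the house frame on its +x side.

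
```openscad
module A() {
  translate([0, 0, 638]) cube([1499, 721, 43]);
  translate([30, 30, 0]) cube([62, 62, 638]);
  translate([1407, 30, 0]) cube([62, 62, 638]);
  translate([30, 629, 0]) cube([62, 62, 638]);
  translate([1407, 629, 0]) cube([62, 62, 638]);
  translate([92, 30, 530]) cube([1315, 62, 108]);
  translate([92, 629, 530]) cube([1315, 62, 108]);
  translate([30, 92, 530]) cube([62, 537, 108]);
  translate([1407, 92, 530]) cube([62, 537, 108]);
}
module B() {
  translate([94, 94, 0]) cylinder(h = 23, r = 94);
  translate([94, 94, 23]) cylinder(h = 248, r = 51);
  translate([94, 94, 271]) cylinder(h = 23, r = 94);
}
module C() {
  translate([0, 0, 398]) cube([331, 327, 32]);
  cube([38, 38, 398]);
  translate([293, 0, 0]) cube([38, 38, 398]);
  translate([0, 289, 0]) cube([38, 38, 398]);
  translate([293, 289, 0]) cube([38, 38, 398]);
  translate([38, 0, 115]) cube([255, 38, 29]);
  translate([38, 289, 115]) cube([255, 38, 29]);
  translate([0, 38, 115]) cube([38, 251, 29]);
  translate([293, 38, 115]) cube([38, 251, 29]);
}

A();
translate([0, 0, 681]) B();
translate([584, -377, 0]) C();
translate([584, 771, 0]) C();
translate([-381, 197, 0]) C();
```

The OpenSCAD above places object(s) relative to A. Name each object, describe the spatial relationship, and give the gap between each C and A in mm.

Each stool's nearest face is 50 mm from the table's bounding box.

A is a table. B is a spool. C is a stool. The spool is on top of the table. Three stools sit around the table at the −y, +y, −x sides. The gap between each stool and the table is 50 mm.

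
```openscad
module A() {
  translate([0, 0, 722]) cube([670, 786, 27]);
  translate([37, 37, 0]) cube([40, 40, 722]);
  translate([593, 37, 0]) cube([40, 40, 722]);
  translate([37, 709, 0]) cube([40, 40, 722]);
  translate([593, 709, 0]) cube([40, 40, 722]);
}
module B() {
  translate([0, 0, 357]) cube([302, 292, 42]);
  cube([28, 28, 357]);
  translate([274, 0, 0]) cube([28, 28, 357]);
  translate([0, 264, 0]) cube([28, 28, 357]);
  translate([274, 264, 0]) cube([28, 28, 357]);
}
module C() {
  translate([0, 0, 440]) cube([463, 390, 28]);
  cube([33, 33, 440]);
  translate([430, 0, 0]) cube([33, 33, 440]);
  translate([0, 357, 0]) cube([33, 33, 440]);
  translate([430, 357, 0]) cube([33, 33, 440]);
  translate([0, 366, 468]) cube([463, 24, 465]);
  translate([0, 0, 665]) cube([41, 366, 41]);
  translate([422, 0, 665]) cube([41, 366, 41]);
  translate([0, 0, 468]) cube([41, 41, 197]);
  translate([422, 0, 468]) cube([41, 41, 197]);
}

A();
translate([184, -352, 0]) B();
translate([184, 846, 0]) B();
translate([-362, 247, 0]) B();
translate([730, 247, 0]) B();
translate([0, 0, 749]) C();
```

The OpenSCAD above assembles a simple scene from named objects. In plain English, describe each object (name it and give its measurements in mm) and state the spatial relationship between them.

A is a rectangular dining table. The top is 670×786×27 mm with its upper surface at z = 749 mm. It stands on four 40×40 mm square legs, each inset 37 mm from the nearest pair of top edges, running from the floor to the underside of the top.

B is a simple wooden stool: a rectangular seat 302 mm (x) by 292 mm (y), 42 mm thick, top face at z = 399 mm, on four square legs, each 28×28 mm in cross-section. The legs rest on z = 0, each flush with a corner of the seat.

C is a chair. The seat is a 463×390×28 mm slab with its top at z = 468 mm, on four 33×33 mm corner legs (flush with the seat edges, standing on z = 0). A flat backrest 24 mm thick, 465 mm tall, spans the full seat width and rises from the seat top along its +y edge, rear face flush with the rear of the seat. Two armrests of 41×41 mm section run along each side from the seat's front edge to the front of the backrest, top faces 238 mm above the seat top and outer faces flush with the seat's x-edges; a 41×41 mm post under the front of each armrest stands on the seat at the front corner.

Four stools sit around the table at the −y, +y, −x, +x sides. The chair is on top of the table.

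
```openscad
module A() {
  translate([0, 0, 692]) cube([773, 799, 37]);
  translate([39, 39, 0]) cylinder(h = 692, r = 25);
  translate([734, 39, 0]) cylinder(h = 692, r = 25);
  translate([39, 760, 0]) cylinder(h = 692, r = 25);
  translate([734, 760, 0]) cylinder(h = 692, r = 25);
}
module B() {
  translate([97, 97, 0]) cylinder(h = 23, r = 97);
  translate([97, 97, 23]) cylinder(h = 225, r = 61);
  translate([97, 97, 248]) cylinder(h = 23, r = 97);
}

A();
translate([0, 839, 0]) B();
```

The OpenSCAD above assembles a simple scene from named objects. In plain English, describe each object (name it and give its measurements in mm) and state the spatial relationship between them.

A is a rectangular dining table. The top is 773×799×37 mm with its upper surface at z = 729 mm. It stands on four round legs of 50 mm diameter, each leg's bounding box inset 14 mm from the nearest pair of top edges, running from the floor to the underside of the top.

B is a spool: two coaxial disc flanges of radius 97 mm and thickness 23 mm, joined by a core cylinder of radius 61 mm and height 225 mm. The lower flange rests on z = 0 and the three cylinders share a vertical axis.

The spool is on the floor beside the table on its +y side.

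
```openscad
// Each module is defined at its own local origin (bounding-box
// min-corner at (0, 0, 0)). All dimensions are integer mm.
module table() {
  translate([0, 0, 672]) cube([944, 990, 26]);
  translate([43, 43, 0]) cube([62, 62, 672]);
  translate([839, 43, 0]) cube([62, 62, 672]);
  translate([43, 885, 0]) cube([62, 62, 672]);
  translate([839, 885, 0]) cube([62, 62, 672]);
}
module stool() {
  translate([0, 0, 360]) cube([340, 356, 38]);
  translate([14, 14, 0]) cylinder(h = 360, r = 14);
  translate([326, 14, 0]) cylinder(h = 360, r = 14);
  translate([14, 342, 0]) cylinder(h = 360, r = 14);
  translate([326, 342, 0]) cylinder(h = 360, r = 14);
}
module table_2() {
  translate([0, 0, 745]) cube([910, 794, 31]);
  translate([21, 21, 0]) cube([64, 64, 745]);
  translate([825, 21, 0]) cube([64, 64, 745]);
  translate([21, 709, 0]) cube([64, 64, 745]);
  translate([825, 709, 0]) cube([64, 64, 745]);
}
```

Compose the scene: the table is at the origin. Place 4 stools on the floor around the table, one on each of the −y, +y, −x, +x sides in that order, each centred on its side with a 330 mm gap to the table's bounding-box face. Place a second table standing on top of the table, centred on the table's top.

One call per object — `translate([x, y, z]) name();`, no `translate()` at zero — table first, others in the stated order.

table();
translate([302, -686, 0]) stool();
translate([302, 1320, 0]) stool();
translate([-670, 317, 0]) stool();
translate([1274, 317, 0]) stool();
translate([17, 98, 698]) table_2();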